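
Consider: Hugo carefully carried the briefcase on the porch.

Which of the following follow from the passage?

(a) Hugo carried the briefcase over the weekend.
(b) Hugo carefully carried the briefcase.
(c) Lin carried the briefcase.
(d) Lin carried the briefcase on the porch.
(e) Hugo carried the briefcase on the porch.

(a) Not entailed — 'over the weekend' adds information not in the original event.
(b) Entailed — this follows by dropping conjuncts from the carrying event's description.
(c) Not entailed — the passage has Hugo carrying the briefcase, not Lin.
(d) Not entailed — the passage has Hugo carrying the briefcase, not Lin.
(e) Entailed — the original entails any weakening of itself; this just drops 'carefully'.

(b), (e)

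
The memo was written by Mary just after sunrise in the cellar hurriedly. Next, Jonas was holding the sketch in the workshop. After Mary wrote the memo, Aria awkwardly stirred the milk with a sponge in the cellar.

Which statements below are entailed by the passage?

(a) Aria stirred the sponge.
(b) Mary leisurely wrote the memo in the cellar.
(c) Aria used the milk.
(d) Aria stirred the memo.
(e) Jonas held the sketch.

(e)

(a) Not entailed — the sponge is the instrument, not what was stirred.
(b) Not entailed — 'leisurely' adds a manner not in (and inconsistent with) the original.
(c) Not entailed — the milk is the patient, not an instrument — Aria used a sponge.
(d) Not entailed — Aria stirred the milk, not the memo; the memo belongs to the writing event.
(e) Entailed — 'hold' is an activity; 'was holding' entails that some holding happened, so 'held' holds.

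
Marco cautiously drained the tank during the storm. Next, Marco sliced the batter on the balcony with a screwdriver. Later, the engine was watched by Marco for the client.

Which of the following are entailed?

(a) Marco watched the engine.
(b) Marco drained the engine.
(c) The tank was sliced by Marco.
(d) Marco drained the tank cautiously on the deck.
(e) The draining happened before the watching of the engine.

(a) Entailed — dropping 'for the client' leaves a sub-description the original still satisfies.
(b) Not entailed — Marco drained the tank, not the engine; the engine belongs to the watching event.
(c) Not entailed — Marco sliced the batter, not the tank; the tank belongs to the draining event.
(d) Not entailed — 'on the deck' adds information not in the original event.
(e) Entailed — the narrative places the draining before the watching.

(a), (e)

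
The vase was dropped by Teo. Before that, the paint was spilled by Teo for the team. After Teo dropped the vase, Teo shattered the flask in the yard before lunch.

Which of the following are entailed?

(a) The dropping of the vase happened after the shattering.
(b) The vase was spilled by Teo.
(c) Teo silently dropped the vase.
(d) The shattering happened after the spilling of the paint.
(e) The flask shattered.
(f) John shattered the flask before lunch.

(d), (e)

(a) Not entailed — the narrative places the dropping before the shattering, not after.
(b) Not entailed — Teo spilled the paint, not the vase; the vase belongs to the dropping event.
(c) Not entailed — 'silently' adds information not in the original event.
(d) Entailed — the narrative places the spilling before the shattering.
(e) Entailed — 'Teo shattered the flask' is causative; it entails the inchoative 'the flask shattered'.
(f) Not entailed — the passage has Teo shattering the flask, not John.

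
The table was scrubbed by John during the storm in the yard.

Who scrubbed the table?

'John' marks the agent of the scrubbing event.

John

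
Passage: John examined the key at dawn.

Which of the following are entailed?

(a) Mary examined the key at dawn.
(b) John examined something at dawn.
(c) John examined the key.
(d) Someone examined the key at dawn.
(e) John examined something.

(a) Not entailed — the passage has John examining the key, not Mary.
(b) Entailed — every conjunct here is already in the original examining event.
(c) Entailed — dropping 'at dawn' leaves a sub-description the original still satisfies.
(d) Entailed — this follows by dropping conjuncts from the examining event's description.
(e) Entailed — the original entails any weakening of itself; this just drops 'at dawn' and generalizes the patient.

(b), (c), (d), (e)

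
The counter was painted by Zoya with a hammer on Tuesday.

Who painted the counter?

'Zoya' marks the agent of the painting event.

Zoya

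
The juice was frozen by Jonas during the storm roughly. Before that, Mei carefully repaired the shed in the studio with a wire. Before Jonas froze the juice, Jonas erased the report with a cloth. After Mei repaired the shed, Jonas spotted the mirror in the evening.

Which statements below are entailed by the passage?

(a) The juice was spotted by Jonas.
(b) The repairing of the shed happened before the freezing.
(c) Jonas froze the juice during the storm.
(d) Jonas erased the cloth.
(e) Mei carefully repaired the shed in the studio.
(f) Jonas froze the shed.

(b), (c), (e)

(a) Not entailed — Jonas spotted the mirror, not the juice; the juice belongs to the freezing event.
(b) Entailed — the narrative places the repairing before the freezing.
(c) Entailed — every conjunct here is already in the original freezing event.
(d) Not entailed — the cloth is the instrument, not what was erased.
(e) Entailed — this follows by dropping conjuncts from the repairing event's description.
(f) Not entailed — Jonas froze the juice, not the shed; the shed belongs to the repairing event.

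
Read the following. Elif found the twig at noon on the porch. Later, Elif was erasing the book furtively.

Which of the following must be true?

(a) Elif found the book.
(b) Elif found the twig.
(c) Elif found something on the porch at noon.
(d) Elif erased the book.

(b), (c)

(a) Not entailed — Elif found the twig, not the book; the book belongs to the erasing event.
(b) Entailed — every conjunct here is already in the original finding event.
(c) Entailed — the original entails any weakening of itself; this just generalizes the patient.
(d) Not entailed — 'was erasing' is progressive on an accomplishment; it does not entail the completed 'erased'.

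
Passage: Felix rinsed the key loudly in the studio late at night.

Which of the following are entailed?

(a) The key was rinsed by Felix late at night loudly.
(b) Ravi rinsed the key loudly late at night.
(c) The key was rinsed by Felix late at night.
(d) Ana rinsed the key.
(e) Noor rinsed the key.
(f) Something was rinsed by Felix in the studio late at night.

(a) Entailed — the original entails any weakening of itself; this just drops 'in the studio'.
(b) Not entailed — the passage has Felix rinsing the key, not Ravi.
(c) Entailed — the original entails any weakening of itself; this just drops 'in the studio', 'loudly'.
(d) Not entailed — the passage has Felix rinsing the key, not Ana.
(e) Not entailed — the passage has Felix rinsing the key, not Noor.
(f) Entailed — dropping 'loudly' and generalizing the patient leaves a sub-description the original still satisfies.

(a), (c), (f)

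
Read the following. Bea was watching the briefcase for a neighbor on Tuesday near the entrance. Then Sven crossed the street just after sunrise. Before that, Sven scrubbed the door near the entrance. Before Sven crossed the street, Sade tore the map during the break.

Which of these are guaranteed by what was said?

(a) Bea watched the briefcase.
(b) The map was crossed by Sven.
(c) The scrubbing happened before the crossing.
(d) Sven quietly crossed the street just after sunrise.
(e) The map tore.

(a) Entailed — 'watch' is an activity; 'was watching' entails that some watching happened, so 'watched' holds.
(b) Not entailed — Sven crossed the street, not the map; the map belongs to the tearing event.
(c) Entailed — the narrative places the scrubbing before the crossing.
(d) Not entailed — 'quietly' adds information not in the original event.
(e) Entailed — 'Sade tore the map' is causative; it entails the inchoative 'the map tore'.

(a), (c), (e)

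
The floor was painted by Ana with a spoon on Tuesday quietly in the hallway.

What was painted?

'the floor' marks the patient of the painting event.

the floor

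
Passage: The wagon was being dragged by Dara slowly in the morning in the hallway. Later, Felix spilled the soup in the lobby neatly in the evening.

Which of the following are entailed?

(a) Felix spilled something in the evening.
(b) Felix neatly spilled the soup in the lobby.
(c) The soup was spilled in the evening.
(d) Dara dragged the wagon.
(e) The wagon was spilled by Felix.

(a), (b), (c), (d)

(a) Entailed — the original entails any weakening of itself; this just drops 'neatly', 'in the lobby' and generalizes the patient.
(b) Entailed — dropping 'in the evening' leaves a sub-description the original still satisfies.
(c) Entailed — the original entails any weakening of itself; this just drops 'neatly', 'in the lobby' and generalizes the agent.
(d) Entailed — 'drag' is an activity; 'was dragging' entails that some dragging happened, so 'dragged' holds.
(e) Not entailed — Felix spilled the soup, not the wagon; the wagon belongs to the dragging event.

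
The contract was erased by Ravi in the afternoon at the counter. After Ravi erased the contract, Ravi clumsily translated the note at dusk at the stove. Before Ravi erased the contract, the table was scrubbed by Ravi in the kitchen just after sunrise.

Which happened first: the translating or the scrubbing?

the scrubbing

The connectives place the scrubbing before the translating.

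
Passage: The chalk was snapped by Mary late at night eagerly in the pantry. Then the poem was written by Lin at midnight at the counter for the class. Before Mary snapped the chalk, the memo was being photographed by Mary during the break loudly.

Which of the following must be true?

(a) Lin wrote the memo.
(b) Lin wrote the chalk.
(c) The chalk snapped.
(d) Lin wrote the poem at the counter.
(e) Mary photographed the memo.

(c), (d)

(a) Not entailed — Lin wrote the poem, not the memo; the memo belongs to the photographing event.
(b) Not entailed — Lin wrote the poem, not the chalk; the chalk belongs to the snapping event.
(c) Entailed — 'Mary snapped the chalk' is causative; it entails the inchoative 'the chalk snapped'.
(d) Entailed — this follows by dropping conjuncts from the writing event's description.
(e) Not entailed — 'was photographing' is progressive on an accomplishment; it does not entail the completed 'photographed'.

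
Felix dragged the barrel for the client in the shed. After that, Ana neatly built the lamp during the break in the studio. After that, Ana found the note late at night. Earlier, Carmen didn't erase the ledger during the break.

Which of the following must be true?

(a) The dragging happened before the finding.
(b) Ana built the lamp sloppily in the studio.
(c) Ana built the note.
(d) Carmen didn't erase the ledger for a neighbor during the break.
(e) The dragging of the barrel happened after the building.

(a), (d)

(a) Entailed — the narrative places the dragging before the finding.
(b) Not entailed — 'sloppily' adds a manner not in (and inconsistent with) the original.
(c) Not entailed — Ana built the lamp, not the note; the note belongs to the finding event.
(d) Entailed — under negation, adding a further restriction is entailed: if no such erasing event occurred, none occurred for a neighbor either.
(e) Not entailed — the narrative places the dragging before the building, not after.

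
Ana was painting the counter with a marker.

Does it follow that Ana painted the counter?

no

'was painting' is progressive; for an accomplishment like 'paint the counter', it doesn't entail completion.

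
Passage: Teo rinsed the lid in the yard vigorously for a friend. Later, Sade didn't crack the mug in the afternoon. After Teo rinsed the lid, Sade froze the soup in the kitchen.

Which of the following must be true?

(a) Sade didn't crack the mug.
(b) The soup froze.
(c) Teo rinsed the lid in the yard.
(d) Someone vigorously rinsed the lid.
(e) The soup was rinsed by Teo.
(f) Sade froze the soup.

(b), (c), (d), (f)

(a) Not entailed — dropping 'in the afternoon' under negation is not valid — the original leaves open that Sade cracked the mug some other way.
(b) Entailed — 'Sade froze the soup' is causative; it entails the inchoative 'the soup froze'.
(c) Entailed — this follows by dropping conjuncts from the rinsing event's description.
(d) Entailed — dropping 'for a friend', 'in the yard' and generalizing the agent leaves a sub-description the original still satisfies.
(e) Not entailed — Teo rinsed the lid, not the soup; the soup belongs to the freezing event.
(f) Entailed — this follows by dropping conjuncts from the freezing event's description.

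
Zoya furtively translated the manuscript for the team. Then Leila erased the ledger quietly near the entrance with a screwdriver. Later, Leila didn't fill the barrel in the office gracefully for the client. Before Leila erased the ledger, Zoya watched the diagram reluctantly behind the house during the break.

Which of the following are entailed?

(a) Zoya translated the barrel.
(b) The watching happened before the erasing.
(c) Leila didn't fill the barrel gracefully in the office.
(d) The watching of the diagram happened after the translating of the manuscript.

(a) Not entailed — Zoya translated the manuscript, not the barrel; the barrel belongs to the filling event.
(b) Entailed — the narrative places the watching before the erasing.
(c) Not entailed — dropping 'for the client' under negation is not valid — the original leaves open that Leila filled the barrel some other way.
(d) Not entailed — the narrative doesn't order the translating relative to the watching.

(b)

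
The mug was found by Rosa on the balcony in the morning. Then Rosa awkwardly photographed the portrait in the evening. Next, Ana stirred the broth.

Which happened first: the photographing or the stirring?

the photographing

The connectives place the photographing before the stirring.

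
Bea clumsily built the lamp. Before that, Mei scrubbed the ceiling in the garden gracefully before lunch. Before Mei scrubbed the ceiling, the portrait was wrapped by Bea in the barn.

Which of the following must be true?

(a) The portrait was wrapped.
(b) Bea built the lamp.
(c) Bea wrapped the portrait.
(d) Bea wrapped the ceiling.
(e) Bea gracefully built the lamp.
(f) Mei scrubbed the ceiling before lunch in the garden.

(a), (b), (c), (f)

(a) Entailed — this follows by dropping conjuncts from the wrapping event's description.
(b) Entailed — every conjunct here is already in the original building event.
(c) Entailed — every conjunct here is already in the original wrapping event.
(d) Not entailed — Bea wrapped the portrait, not the ceiling; the ceiling belongs to the scrubbing event.
(e) Not entailed — 'gracefully' adds a manner not in (and inconsistent with) the original.
(f) Entailed — every conjunct here is already in the original scrubbing event.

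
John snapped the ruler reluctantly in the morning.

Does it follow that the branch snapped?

Nothing is said about any branch; only the ruler is affected.

no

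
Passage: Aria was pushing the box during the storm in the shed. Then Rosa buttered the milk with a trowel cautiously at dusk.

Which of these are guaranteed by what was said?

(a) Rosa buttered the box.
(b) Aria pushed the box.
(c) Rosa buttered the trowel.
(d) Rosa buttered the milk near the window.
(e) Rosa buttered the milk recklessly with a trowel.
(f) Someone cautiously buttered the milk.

(a) Not entailed — Rosa buttered the milk, not the box; the box belongs to the pushing event.
(b) Entailed — 'push' is an activity; 'was pushing' entails that some pushing happened, so 'pushed' holds.
(c) Not entailed — the trowel is the instrument, not what was buttered.
(d) Not entailed — 'near the window' adds information not in the original event.
(e) Not entailed — 'recklessly' adds a manner not in (and inconsistent with) the original.
(f) Entailed — this follows by dropping conjuncts from the buttering event's description.

(b), (f)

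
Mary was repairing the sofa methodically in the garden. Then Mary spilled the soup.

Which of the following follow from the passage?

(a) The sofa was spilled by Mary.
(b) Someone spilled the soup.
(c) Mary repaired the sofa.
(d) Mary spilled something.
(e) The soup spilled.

(a) Not entailed — Mary spilled the soup, not the sofa; the sofa belongs to the repairing event.
(b) Entailed — every conjunct here is already in the original spilling event.
(c) Not entailed — 'was repairing' is progressive on an accomplishment; it does not entail the completed 'repaired'.
(d) Entailed — every conjunct here is already in the original spilling event.
(e) Entailed — 'Mary spilled the soup' is causative; it entails the inchoative 'the soup spilled'.

(b), (d), (e)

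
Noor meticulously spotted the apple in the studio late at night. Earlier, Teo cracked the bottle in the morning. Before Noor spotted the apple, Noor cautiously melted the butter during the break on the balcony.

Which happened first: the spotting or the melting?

The connectives place the melting before the spotting.

the melting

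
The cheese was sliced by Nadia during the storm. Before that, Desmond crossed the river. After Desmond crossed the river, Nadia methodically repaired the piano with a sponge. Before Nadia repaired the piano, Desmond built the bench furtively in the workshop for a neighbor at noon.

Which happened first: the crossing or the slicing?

The connectives place the crossing before the slicing.

the crossing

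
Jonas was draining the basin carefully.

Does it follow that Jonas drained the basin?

no

'was draining' is progressive; for an accomplishment like 'drain the basin', it doesn't entail completion.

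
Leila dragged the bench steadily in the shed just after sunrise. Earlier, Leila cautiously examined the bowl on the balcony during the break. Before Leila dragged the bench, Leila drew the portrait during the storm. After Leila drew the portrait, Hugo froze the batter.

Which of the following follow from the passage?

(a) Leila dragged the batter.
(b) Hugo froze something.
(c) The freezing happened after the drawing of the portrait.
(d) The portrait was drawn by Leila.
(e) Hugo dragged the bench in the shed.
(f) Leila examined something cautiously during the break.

(b), (c), (d), (f)

(a) Not entailed — Leila dragged the bench, not the batter; the batter belongs to the freezing event.
(b) Entailed — the original entails any weakening of itself; this just generalizes the patient.
(c) Entailed — the narrative places the drawing before the freezing.
(d) Entailed — this follows by dropping conjuncts from the drawing event's description.
(e) Not entailed — the passage has Leila dragging the bench, not Hugo.
(f) Entailed — the original entails any weakening of itself; this just drops 'on the balcony' and generalizes the patient.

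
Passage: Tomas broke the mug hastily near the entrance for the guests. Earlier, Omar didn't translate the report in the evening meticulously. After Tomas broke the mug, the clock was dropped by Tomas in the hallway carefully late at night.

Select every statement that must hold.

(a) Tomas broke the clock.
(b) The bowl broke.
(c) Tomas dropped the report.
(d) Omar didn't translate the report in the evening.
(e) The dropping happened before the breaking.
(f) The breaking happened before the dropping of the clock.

(f)

(a) Not entailed — Tomas broke the mug, not the clock; the clock belongs to the dropping event.
(b) Not entailed — the mug is what broke, not the bowl.
(c) Not entailed — Tomas dropped the clock, not the report; the report belongs to the translating event.
(d) Not entailed — dropping 'meticulously' under negation is not valid — the original leaves open that Omar translated the report some other way.
(e) Not entailed — the narrative places the breaking before the dropping, not after.
(f) Entailed — the narrative places the breaking before the dropping.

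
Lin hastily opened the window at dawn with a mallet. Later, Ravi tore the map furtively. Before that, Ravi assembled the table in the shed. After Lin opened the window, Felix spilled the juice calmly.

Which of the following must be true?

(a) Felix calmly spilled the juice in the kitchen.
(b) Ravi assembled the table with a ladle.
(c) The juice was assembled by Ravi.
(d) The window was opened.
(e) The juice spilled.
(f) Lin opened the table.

(d), (e)

(a) Not entailed — 'in the kitchen' adds information not in the original event.
(b) Not entailed — 'with a ladle' adds information not in the original event.
(c) Not entailed — Ravi assembled the table, not the juice; the juice belongs to the spilling event.
(d) Entailed — the original entails any weakening of itself; this just drops 'at dawn', 'with a mallet', 'hastily' and generalizes the agent.
(e) Entailed — 'Felix spilled the juice' is causative; it entails the inchoative 'the juice spilled'.
(f) Not entailed — Lin opened the window, not the table; the table belongs to the assembling event.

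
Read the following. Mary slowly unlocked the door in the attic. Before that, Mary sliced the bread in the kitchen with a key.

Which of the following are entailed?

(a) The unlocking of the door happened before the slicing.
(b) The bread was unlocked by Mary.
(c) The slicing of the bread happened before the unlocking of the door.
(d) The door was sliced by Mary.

(c)

(a) Not entailed — the narrative places the slicing before the unlocking, not after.
(b) Not entailed — Mary unlocked the door, not the bread; the bread belongs to the slicing event.
(c) Entailed — the narrative places the slicing before the unlocking.
(d) Not entailed — Mary sliced the bread, not the door; the door belongs to the unlocking event.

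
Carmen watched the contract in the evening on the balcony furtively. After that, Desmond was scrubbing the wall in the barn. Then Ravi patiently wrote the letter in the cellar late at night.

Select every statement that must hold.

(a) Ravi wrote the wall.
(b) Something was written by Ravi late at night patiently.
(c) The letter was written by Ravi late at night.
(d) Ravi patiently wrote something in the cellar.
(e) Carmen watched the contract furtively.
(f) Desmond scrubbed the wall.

(a) Not entailed — Ravi wrote the letter, not the wall; the wall belongs to the scrubbing event.
(b) Entailed — this follows by dropping conjuncts from the writing event's description.
(c) Entailed — dropping 'in the cellar', 'patiently' leaves a sub-description the original still satisfies.
(d) Entailed — the original entails any weakening of itself; this just drops 'late at night' and generalizes the patient.
(e) Entailed — the original entails any weakening of itself; this just drops 'in the evening', 'on the balcony'.
(f) Entailed — 'scrub' is an activity; 'was scrubbing' entails that some scrubbing happened, so 'scrubbed' holds.

(b), (c), (d), (e), (f)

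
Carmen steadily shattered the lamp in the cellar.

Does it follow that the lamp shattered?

yes

'Carmen shattered the lamp' is the causative; it entails the inchoative 'the lamp shattered'.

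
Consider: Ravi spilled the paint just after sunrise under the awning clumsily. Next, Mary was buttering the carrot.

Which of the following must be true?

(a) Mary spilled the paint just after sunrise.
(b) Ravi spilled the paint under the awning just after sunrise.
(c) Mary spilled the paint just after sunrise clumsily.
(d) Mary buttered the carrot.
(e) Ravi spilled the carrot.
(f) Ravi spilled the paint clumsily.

(b), (f)

(a) Not entailed — the passage has Ravi spilling the paint, not Mary.
(b) Entailed — this follows by dropping conjuncts from the spilling event's description.
(c) Not entailed — the passage has Ravi spilling the paint, not Mary.
(d) Not entailed — 'was buttering' is progressive on an accomplishment; it does not entail the completed 'buttered'.
(e) Not entailed — Ravi spilled the paint, not the carrot; the carrot belongs to the buttering event.
(f) Entailed — this follows by dropping conjuncts from the spilling event's description.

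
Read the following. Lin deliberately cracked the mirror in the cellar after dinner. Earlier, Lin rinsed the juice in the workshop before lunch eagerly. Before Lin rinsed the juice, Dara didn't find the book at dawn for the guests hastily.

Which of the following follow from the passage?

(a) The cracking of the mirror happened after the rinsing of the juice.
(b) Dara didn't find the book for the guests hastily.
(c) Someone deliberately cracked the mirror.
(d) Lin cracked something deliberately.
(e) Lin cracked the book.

(a) Entailed — the narrative places the rinsing before the cracking.
(b) Not entailed — dropping 'at dawn' under negation is not valid — the original leaves open that Dara found the book some other way.
(c) Entailed — every conjunct here is already in the original cracking event.
(d) Entailed — the original entails any weakening of itself; this just drops 'in the cellar', 'after dinner' and generalizes the patient.
(e) Not entailed — Lin cracked the mirror, not the book; the book belongs to the finding event.

(a), (c), (d)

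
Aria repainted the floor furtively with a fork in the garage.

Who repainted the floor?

Aria

'Aria' marks the agent of the repainting event.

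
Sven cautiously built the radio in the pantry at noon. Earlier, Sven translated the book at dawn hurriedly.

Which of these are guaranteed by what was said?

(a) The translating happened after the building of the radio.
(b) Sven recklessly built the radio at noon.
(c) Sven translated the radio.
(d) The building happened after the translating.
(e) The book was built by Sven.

(a) Not entailed — the narrative places the translating before the building, not after.
(b) Not entailed — 'recklessly' adds a manner not in (and inconsistent with) the original.
(c) Not entailed — Sven translated the book, not the radio; the radio belongs to the building event.
(d) Entailed — the narrative places the translating before the building.
(e) Not entailed — Sven built the radio, not the book; the book belongs to the translating event.

(d)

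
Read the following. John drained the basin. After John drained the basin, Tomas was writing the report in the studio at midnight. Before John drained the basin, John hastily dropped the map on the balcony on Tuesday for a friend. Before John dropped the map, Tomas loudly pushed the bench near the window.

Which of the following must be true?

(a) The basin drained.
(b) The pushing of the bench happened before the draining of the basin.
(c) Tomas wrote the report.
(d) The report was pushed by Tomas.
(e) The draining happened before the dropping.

(a) Entailed — 'John drained the basin' is causative; it entails the inchoative 'the basin drained'.
(b) Entailed — the narrative places the pushing before the draining.
(c) Not entailed — 'was writing' is progressive on an accomplishment; it does not entail the completed 'wrote'.
(d) Not entailed — Tomas pushed the bench, not the report; the report belongs to the writing event.
(e) Not entailed — the narrative places the dropping before the draining, not after.

(a), (b)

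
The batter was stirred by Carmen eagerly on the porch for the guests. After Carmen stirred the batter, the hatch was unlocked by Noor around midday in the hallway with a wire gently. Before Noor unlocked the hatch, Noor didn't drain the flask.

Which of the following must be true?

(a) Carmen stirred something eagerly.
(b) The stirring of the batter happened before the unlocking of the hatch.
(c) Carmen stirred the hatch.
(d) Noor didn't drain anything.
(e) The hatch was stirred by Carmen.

(a), (b)

(a) Entailed — every conjunct here is already in the original stirring event.
(b) Entailed — the narrative places the stirring before the unlocking.
(c) Not entailed — Carmen stirred the batter, not the hatch; the hatch belongs to the unlocking event.
(d) Not entailed — the original only denies this specific event; Noor may have drained something else.
(e) Not entailed — Carmen stirred the batter, not the hatch; the hatch belongs to the unlocking event.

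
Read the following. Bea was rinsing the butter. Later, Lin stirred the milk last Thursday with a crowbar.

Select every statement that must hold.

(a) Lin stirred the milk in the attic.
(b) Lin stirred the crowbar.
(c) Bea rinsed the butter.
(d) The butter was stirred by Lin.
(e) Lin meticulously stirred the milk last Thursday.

(c)

(a) Not entailed — 'in the attic' adds information not in the original event.
(b) Not entailed — the crowbar is the instrument, not what was stirred.
(c) Entailed — 'rinse' is an activity; 'was rinsing' entails that some rinsing happened, so 'rinsed' holds.
(d) Not entailed — Lin stirred the milk, not the butter; the butter belongs to the rinsing event.
(e) Not entailed — 'meticulously' adds information not in the original event.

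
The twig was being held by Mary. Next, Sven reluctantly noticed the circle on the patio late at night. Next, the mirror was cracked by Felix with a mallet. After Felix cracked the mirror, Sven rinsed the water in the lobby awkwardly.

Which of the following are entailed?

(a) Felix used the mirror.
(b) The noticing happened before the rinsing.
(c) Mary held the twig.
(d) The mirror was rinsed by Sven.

(a) Not entailed — the mirror is the patient, not an instrument — Felix used a mallet.
(b) Entailed — the narrative places the noticing before the rinsing.
(c) Entailed — 'hold' is an activity; 'was holding' entails that some holding happened, so 'held' holds.
(d) Not entailed — Sven rinsed the water, not the mirror; the mirror belongs to the cracking event.

(b), (c)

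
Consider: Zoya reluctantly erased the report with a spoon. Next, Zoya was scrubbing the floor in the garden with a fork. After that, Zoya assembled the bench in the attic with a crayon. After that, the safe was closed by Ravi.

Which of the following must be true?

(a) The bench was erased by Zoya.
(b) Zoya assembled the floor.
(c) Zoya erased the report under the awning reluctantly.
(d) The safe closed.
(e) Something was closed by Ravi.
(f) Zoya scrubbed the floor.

(d), (e), (f)

(a) Not entailed — Zoya erased the report, not the bench; the bench belongs to the assembling event.
(b) Not entailed — Zoya assembled the bench, not the floor; the floor belongs to the scrubbing event.
(c) Not entailed — 'under the awning' adds information not in the original event.
(d) Entailed — 'Ravi closed the safe' is causative; it entails the inchoative 'the safe closed'.
(e) Entailed — this follows by dropping conjuncts from the closing event's description.
(f) Entailed — 'scrub' is an activity; 'was scrubbing' entails that some scrubbing happened, so 'scrubbed' holds.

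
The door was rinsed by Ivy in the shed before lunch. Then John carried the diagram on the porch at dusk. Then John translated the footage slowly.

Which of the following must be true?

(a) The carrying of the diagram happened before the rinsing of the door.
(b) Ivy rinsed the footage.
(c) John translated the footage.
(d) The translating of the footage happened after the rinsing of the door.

(c), (d)

(a) Not entailed — the narrative places the rinsing before the carrying, not after.
(b) Not entailed — Ivy rinsed the door, not the footage; the footage belongs to the translating event.
(c) Entailed — dropping 'slowly' leaves a sub-description the original still satisfies.
(d) Entailed — the narrative places the rinsing before the translating.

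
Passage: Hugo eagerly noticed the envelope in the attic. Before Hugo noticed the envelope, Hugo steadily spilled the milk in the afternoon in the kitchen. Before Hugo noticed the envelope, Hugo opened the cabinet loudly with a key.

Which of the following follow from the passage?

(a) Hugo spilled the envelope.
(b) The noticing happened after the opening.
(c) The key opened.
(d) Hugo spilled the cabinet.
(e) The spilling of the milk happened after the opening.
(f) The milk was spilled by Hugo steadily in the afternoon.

(b), (f)

(a) Not entailed — Hugo spilled the milk, not the envelope; the envelope belongs to the noticing event.
(b) Entailed — the narrative places the opening before the noticing.
(c) Not entailed — the cabinet is what opened, not the key.
(d) Not entailed — Hugo spilled the milk, not the cabinet; the cabinet belongs to the opening event.
(e) Not entailed — the narrative doesn't order the opening relative to the spilling.
(f) Entailed — every conjunct here is already in the original spilling event.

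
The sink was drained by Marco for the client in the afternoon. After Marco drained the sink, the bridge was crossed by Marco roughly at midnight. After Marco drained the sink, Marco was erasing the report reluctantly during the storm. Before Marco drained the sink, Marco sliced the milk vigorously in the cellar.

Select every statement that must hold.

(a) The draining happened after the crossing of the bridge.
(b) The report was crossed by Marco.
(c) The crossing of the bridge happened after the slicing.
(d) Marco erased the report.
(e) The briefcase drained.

(a) Not entailed — the narrative places the draining before the crossing, not after.
(b) Not entailed — Marco crossed the bridge, not the report; the report belongs to the erasing event.
(c) Entailed — the narrative places the slicing before the crossing.
(d) Not entailed — 'was erasing' is progressive on an accomplishment; it does not entail the completed 'erased'.
(e) Not entailed — the sink is what drained, not the briefcase.

(c)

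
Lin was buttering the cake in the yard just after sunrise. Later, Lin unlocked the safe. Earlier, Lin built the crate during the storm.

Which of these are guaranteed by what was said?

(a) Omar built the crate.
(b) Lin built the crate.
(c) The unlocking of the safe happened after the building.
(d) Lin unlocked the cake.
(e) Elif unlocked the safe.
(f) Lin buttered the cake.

(a) Not entailed — the passage has Lin building the crate, not Omar.
(b) Entailed — every conjunct here is already in the original building event.
(c) Entailed — the narrative places the building before the unlocking.
(d) Not entailed — Lin unlocked the safe, not the cake; the cake belongs to the buttering event.
(e) Not entailed — the passage has Lin unlocking the safe, not Elif.
(f) Not entailed — 'was buttering' is progressive on an accomplishment; it does not entail the completed 'buttered'.

(b), (c)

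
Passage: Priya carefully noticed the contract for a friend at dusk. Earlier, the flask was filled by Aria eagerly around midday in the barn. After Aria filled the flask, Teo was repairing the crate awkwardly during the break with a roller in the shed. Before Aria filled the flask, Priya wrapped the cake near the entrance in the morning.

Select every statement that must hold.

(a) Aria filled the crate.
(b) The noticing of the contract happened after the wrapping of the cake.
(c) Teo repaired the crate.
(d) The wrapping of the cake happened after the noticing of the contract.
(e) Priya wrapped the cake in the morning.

(a) Not entailed — Aria filled the flask, not the crate; the crate belongs to the repairing event.
(b) Entailed — the narrative places the wrapping before the noticing.
(c) Not entailed — 'was repairing' is progressive on an accomplishment; it does not entail the completed 'repaired'.
(d) Not entailed — the narrative places the wrapping before the noticing, not after.
(e) Entailed — this follows by dropping conjuncts from the wrapping event's description.

(b), (e)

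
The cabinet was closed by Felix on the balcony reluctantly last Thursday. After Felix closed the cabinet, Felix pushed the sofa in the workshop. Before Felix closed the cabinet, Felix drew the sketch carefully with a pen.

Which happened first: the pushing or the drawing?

the drawing

The connectives place the drawing before the pushing.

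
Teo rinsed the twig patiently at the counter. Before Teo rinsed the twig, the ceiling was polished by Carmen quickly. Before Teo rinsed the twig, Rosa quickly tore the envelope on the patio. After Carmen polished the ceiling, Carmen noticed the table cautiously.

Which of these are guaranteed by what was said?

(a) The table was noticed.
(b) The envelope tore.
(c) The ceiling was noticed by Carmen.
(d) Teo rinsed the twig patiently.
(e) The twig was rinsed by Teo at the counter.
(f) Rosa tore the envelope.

(a) Entailed — this follows by dropping conjuncts from the noticing event's description.
(b) Entailed — 'Rosa tore the envelope' is causative; it entails the inchoative 'the envelope tore'.
(c) Not entailed — Carmen noticed the table, not the ceiling; the ceiling belongs to the polishing event.
(d) Entailed — the original entails any weakening of itself; this just drops 'at the counter'.
(e) Entailed — this follows by dropping conjuncts from the rinsing event's description.
(f) Entailed — dropping 'quickly', 'on the patio' leaves a sub-description the original still satisfies.

(a), (b), (d), (e), (f)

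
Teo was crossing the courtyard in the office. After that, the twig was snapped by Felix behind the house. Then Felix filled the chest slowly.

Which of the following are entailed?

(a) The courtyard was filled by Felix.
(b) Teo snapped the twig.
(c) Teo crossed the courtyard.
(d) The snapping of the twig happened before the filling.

(d)

(a) Not entailed — Felix filled the chest, not the courtyard; the courtyard belongs to the crossing event.
(b) Not entailed — the passage has Felix snapping the twig, not Teo.
(c) Not entailed — 'was crossing' is progressive on an accomplishment; it does not entail the completed 'crossed'.
(d) Entailed — the narrative places the snapping before the filling.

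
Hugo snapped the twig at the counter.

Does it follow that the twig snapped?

yes

'Hugo snapped the twig' is the causative; it entails the inchoative 'the twig snapped'.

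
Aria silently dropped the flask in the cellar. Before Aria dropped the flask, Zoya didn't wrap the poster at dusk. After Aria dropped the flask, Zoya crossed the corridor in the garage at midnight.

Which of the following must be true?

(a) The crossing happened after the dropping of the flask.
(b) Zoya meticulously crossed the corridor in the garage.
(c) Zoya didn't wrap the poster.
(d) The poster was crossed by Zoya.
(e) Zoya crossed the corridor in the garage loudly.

(a)

(a) Entailed — the narrative places the dropping before the crossing.
(b) Not entailed — 'meticulously' adds information not in the original event.
(c) Not entailed — dropping 'at dusk' under negation is not valid — the original leaves open that Zoya wrapped the poster some other way.
(d) Not entailed — Zoya crossed the corridor, not the poster; the poster belongs to the wrapping event.
(e) Not entailed — 'loudly' adds information not in the original event.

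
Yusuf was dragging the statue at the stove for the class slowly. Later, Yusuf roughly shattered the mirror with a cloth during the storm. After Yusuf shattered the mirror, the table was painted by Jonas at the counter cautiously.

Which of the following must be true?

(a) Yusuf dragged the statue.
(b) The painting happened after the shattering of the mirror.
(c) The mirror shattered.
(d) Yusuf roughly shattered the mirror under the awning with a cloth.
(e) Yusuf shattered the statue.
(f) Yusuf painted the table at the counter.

(a), (b), (c)

(a) Entailed — 'drag' is an activity; 'was dragging' entails that some dragging happened, so 'dragged' holds.
(b) Entailed — the narrative places the shattering before the painting.
(c) Entailed — 'Yusuf shattered the mirror' is causative; it entails the inchoative 'the mirror shattered'.
(d) Not entailed — 'under the awning' adds information not in the original event.
(e) Not entailed — Yusuf shattered the mirror, not the statue; the statue belongs to the dragging event.
(f) Not entailed — the passage has Jonas painting the table, not Yusuf.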